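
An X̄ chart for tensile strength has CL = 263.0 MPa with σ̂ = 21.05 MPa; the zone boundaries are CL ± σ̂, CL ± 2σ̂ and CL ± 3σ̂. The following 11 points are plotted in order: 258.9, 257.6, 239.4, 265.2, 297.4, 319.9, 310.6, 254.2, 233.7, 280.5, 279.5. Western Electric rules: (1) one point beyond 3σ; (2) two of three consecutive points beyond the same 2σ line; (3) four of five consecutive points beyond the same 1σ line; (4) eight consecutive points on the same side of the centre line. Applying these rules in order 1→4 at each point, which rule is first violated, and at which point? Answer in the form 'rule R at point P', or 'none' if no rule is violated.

Zone of each point (C = within 1σ̂, B = 1σ̂–2σ̂, A = 2σ̂–3σ̂, * = beyond 3σ̂; sign = side of CL): 1:-C, 2:-C, 3:-B, 4:+C, 5:+B, 6:+A, 7:+A, 8:-C, 9:-B, 10:+C, 11:+C
Rule 2 (two of three consecutive points beyond the same 2σ limit) is satisfied at point 7.

rule 2 at point 7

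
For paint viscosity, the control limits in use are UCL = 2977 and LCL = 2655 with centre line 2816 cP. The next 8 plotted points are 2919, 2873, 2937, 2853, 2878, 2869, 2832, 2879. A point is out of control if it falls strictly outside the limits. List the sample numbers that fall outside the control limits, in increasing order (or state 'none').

All 8 points lie within [2655, 2977].

none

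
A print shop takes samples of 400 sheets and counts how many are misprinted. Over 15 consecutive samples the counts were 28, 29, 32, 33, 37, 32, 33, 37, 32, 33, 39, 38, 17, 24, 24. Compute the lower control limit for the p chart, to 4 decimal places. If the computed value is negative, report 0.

p̄ = Σdᵢ / (k·n) = 468 / (15 × 400) = 0.07800
LCL = p̄ − 3·√(p̄(1−p̄)/n) = 0.07800 − 3 × 0.01341 = 0.03777

0.0378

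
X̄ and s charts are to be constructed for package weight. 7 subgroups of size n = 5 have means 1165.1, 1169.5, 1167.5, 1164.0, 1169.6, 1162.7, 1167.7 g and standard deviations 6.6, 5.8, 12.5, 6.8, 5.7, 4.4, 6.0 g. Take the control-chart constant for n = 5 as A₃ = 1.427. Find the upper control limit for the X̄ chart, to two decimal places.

1176.33

X̄̄ = (1165.1 + 1169.5 + 1167.5 + 1164.0 + 1169.6 + 1162.7 + 1167.7) / 7 = 1166.5857
s̄ = (6.6 + 5.8 + 12.5 + 6.8 + 5.7 + 4.4 + 6.0) / 7 = 6.8286
UCL = X̄̄ + A₃·s̄ = 1166.5857 + 1.427 × 6.8286 = 1176.3301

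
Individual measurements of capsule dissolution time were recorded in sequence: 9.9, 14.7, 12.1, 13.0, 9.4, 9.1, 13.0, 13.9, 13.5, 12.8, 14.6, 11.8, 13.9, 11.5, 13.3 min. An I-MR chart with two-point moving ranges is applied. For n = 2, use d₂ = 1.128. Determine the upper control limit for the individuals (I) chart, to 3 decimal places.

X̄ = (9.9 + 14.7 + 12.1 + 13.0 + 9.4 + 9.1 + 13.0 + 13.9 + 13.5 + 12.8 + 14.6 + 11.8 + 13.9 + 11.5 + 13.3) / 15 = 12.4333
Moving ranges: 4.8, 2.6, 0.9, 3.6, 0.3, 3.9, 0.9, 0.4, 0.7, 1.8, 2.8, 2.1, 2.4, 1.8; M̄R̄ = 29.0000 / 14 = 2.0714
UCL = X̄ + 3·M̄R̄/d₂ = 12.4333 + 3 × 2.0714 / 1.128 = 17.9425

17.942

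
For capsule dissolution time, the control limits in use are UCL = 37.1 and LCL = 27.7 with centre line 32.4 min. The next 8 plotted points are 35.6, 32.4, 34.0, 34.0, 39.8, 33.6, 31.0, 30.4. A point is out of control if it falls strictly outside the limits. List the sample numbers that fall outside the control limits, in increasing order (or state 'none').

Compare each point to [27.7, 37.1]: sample 5 = 39.8 > UCL.

5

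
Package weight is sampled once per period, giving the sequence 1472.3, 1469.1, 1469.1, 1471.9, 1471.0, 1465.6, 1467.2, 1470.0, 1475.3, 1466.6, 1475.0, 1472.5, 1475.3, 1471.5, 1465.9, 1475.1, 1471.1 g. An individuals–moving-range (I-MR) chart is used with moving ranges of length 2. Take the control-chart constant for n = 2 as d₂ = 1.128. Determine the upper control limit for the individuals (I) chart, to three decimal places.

1481.990

X̄ = (1472.3 + 1469.1 + 1469.1 + 1471.9 + 1471.0 + 1465.6 + 1467.2 + 1470.0 + 1475.3 + 1466.6 + 1475.0 + 1472.5 + 1475.3 + 1471.5 + 1465.9 + 1475.1 + 1471.1) / 17 = 1470.8529
Moving ranges: 3.2, 0.0, 2.8, 0.9, 5.4, 1.6, 2.8, 5.3, 8.7, 8.4, 2.5, 2.8, 3.8, 5.6, 9.2, 4.0; M̄R̄ = 67.0000 / 16 = 4.1875
UCL = X̄ + 3·M̄R̄/d₂ = 1470.8529 + 3 × 4.1875 / 1.128 = 1481.9899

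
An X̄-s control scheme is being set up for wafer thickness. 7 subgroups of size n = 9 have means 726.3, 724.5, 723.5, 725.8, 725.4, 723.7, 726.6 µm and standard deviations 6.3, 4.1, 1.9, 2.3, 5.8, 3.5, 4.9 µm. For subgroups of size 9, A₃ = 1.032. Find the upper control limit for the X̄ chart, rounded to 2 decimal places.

729.36

X̄̄ = (726.3 + 724.5 + 723.5 + 725.8 + 725.4 + 723.7 + 726.6) / 7 = 725.1143
s̄ = (6.3 + 4.1 + 1.9 + 2.3 + 5.8 + 3.5 + 4.9) / 7 = 4.1143
UCL = X̄̄ + A₃·s̄ = 725.1143 + 1.032 × 4.1143 = 729.3602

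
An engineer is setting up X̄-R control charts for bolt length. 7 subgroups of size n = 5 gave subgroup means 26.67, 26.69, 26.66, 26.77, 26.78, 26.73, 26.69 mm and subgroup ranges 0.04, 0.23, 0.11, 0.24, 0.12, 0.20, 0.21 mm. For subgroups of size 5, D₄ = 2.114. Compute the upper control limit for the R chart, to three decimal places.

R̄ = (0.04 + 0.23 + 0.11 + 0.24 + 0.12 + 0.20 + 0.21) / 7 = 1.1500 / 7 = 0.1643
UCL_R = D₄·R̄ = 2.114 × 0.1643 = 0.3473

0.347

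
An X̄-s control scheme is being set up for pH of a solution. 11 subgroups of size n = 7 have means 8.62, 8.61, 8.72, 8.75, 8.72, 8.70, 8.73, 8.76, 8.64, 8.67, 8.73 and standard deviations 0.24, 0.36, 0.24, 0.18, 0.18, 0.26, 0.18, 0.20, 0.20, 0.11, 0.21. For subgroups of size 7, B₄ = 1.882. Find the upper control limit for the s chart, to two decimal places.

s̄ = (0.24 + 0.36 + 0.24 + 0.18 + 0.18 + 0.26 + 0.18 + 0.20 + 0.20 + 0.11 + 0.21) / 11 = 0.2145
UCL_s = B₄·s̄ = 1.882 × 0.2145 = 0.4038

0.40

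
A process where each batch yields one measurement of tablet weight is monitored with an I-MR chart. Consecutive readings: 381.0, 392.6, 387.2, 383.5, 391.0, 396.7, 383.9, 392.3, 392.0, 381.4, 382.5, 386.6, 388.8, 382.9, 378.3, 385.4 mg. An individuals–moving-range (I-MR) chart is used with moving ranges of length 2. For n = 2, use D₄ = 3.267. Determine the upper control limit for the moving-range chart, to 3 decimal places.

Moving ranges: 11.6, 5.4, 3.7, 7.5, 5.7, 12.8, 8.4, 0.3, 10.6, 1.1, 4.1, 2.2, 5.9, 4.6, 7.1; M̄R̄ = 91.0000 / 15 = 6.0667
UCL_MR = D₄·M̄R̄ = 3.267 × 6.0667 = 19.8198

19.820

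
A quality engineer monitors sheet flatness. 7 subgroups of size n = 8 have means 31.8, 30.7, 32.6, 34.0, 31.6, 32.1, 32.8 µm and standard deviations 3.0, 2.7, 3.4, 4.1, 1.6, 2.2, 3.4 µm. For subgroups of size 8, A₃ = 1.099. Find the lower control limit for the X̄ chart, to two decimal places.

29.03

X̄̄ = (31.8 + 30.7 + 32.6 + 34.0 + 31.6 + 32.1 + 32.8) / 7 = 32.2286
s̄ = (3.0 + 2.7 + 3.4 + 4.1 + 1.6 + 2.2 + 3.4) / 7 = 2.9143
LCL = X̄̄ − A₃·s̄ = 32.2286 − 1.099 × 2.9143 = 29.0258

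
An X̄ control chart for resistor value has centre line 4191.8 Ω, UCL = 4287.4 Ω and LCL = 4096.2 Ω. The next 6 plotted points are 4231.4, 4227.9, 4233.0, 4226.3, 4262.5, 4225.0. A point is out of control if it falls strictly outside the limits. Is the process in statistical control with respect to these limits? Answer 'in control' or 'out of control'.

All 6 points lie within [4096.2, 4287.4].

in control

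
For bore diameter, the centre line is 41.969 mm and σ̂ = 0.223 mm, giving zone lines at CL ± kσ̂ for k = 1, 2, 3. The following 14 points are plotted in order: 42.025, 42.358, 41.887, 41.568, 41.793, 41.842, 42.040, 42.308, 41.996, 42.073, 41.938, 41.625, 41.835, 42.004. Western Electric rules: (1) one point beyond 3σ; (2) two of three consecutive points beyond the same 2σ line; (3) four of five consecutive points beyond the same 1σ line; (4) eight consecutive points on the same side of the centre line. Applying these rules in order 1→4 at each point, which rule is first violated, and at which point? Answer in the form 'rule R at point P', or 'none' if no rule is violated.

none

Zone of each point (C = within 1σ̂, B = 1σ̂–2σ̂, A = 2σ̂–3σ̂, * = beyond 3σ̂; sign = side of CL): 1:+C, 2:+B, 3:-C, 4:-B, 5:-C, 6:-C, 7:+C, 8:+B, 9:+C, 10:+C, 11:-C, 12:-B, 13:-C, 14:+C
No rule fires across all 14 points.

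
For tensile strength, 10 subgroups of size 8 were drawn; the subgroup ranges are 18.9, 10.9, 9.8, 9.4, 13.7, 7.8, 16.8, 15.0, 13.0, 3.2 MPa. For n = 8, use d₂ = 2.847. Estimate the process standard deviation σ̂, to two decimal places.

4.16

R̄ = (18.9 + 10.9 + 9.8 + 9.4 + 13.7 + 7.8 + 16.8 + 15.0 + 13.0 + 3.2) / 10 = 11.8500
σ̂ = R̄ / d₂ = 11.8500 / 2.847 = 4.1623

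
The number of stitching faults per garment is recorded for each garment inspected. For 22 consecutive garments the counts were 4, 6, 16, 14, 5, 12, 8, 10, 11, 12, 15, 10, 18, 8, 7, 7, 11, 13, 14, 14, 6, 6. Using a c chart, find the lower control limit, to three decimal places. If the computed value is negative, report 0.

c̄ = (4 + 6 + 16 + 14 + 5 + 12 + 8 + 10 + 11 + 12 + 15 + 10 + 18 + 8 + 7 + 7 + 11 + 13 + 14 + 14 + 6 + 6) / 22 = 227 / 22 = 10.3182
LCL = c̄ − 3√c̄ = 10.3182 − 3 × 3.2122 = 0.6816

0.682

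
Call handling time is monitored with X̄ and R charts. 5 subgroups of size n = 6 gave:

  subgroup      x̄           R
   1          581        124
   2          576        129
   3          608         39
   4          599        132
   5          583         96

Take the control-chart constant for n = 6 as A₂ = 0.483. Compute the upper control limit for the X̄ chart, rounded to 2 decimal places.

X̄̄ = (581 + 576 + 608 + 599 + 583) / 5 = 2947.0000 / 5 = 589.4000
R̄ = (124 + 129 + 39 + 132 + 96) / 5 = 520.0000 / 5 = 104.0000
UCL = X̄̄ + A₂·R̄ = 589.4000 + 0.483 × 104.0000 = 639.6320

639.63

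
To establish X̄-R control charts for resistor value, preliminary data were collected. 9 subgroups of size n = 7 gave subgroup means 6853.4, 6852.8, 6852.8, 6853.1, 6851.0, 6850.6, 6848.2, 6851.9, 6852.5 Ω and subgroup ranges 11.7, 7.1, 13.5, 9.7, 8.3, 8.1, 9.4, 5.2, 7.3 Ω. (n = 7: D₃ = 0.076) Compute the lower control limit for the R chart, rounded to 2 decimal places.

R̄ = (11.7 + 7.1 + 13.5 + 9.7 + 8.3 + 8.1 + 9.4 + 5.2 + 7.3) / 9 = 80.3000 / 9 = 8.9222
LCL_R = D₃·R̄ = 0.076 × 8.9222 = 0.6781

0.68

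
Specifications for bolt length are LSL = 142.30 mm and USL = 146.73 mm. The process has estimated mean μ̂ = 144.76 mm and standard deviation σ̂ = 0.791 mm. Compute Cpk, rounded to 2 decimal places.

Cpu = (USL − μ̂) / (3σ̂) = (146.73 − 144.76) / (3 × 0.791) = 0.8302; Cpl = (μ̂ − LSL) / (3σ̂) = (144.76 − 142.30) / (3 × 0.791) = 1.0367; Cpk = min(Cpu, Cpl) = 0.8302

0.83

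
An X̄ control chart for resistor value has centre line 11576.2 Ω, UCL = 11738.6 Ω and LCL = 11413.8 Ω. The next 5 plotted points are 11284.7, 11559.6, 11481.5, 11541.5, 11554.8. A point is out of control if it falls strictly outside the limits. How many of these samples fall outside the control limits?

1

Compare each point to [11413.8, 11738.6]: sample 1 = 11284.7 < LCL.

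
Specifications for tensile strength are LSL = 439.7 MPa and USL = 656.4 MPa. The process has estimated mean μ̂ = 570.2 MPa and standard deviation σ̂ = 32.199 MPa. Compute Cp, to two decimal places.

Cp = (USL − LSL) / (6σ̂) = (656.4 − 439.7) / (6 × 32.199) = 216.7000 / 193.1940 = 1.1217

1.12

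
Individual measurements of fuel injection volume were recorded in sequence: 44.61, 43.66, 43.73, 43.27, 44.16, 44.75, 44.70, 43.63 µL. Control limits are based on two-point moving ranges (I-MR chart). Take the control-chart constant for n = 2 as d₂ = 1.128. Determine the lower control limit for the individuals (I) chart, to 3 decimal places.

42.514

X̄ = (44.61 + 43.66 + 43.73 + 43.27 + 44.16 + 44.75 + 44.70 + 43.63) / 8 = 44.0637
Moving ranges: 0.95, 0.07, 0.46, 0.89, 0.59, 0.05, 1.07; M̄R̄ = 4.0800 / 7 = 0.5829
LCL = X̄ − 3·M̄R̄/d₂ = 44.0637 − 3 × 0.5829 / 1.128 = 42.5136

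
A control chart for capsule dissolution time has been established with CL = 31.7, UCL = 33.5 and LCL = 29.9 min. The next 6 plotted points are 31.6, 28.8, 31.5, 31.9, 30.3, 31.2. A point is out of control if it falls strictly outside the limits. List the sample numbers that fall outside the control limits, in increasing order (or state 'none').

Compare each point to [29.9, 33.5]: sample 2 = 28.8 < LCL.

2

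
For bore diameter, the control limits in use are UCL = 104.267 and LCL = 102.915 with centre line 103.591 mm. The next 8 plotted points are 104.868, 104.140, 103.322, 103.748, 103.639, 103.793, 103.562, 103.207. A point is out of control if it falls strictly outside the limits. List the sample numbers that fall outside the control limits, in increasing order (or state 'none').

1

Compare each point to [102.915, 104.267]: sample 1 = 104.868 > UCL.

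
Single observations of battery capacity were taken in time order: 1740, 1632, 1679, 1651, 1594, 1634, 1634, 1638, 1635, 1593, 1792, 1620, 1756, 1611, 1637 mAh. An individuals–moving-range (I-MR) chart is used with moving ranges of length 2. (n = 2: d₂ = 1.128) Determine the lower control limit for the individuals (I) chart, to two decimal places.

1465.10

X̄ = (1740 + 1632 + 1679 + 1651 + 1594 + 1634 + 1634 + 1638 + 1635 + 1593 + 1792 + 1620 + 1756 + 1611 + 1637) / 15 = 1656.4000
Moving ranges: 108, 47, 28, 57, 40, 0, 4, 3, 42, 199, 172, 136, 145, 26; M̄R̄ = 1007.0000 / 14 = 71.9286
LCL = X̄ − 3·M̄R̄/d₂ = 1656.4000 − 3 × 71.9286 / 1.128 = 1465.1006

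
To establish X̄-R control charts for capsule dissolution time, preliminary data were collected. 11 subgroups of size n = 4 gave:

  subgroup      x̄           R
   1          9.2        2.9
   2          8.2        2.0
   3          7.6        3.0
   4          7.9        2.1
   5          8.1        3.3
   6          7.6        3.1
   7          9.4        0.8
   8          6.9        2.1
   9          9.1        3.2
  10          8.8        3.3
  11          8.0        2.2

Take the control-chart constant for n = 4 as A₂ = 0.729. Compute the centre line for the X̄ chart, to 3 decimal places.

X̄̄ = (9.2 + 8.2 + 7.6 + 7.9 + 8.1 + 7.6 + 9.4 + 6.9 + 9.1 + 8.8 + 8.0) / 11 = 90.8000 / 11 = 8.2545
CL = X̄̄ = 8.2545

8.255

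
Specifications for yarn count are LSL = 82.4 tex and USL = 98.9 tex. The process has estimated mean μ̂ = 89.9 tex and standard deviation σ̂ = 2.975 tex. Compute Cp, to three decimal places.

Cp = (USL − LSL) / (6σ̂) = (98.9 − 82.4) / (6 × 2.975) = 16.5000 / 17.8500 = 0.9244

0.924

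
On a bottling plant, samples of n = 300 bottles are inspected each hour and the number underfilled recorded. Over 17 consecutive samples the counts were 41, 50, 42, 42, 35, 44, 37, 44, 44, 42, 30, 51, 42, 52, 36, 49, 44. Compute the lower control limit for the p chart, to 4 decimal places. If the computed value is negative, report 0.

p̄ = Σdᵢ / (k·n) = 725 / (17 × 300) = 0.14216
LCL = p̄ − 3·√(p̄(1−p̄)/n) = 0.14216 − 3 × 0.02016 = 0.08167

0.0817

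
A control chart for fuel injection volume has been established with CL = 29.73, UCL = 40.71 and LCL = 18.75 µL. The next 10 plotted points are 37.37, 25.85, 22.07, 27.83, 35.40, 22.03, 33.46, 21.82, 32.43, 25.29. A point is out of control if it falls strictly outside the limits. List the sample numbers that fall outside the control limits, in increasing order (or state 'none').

All 10 points lie within [18.75, 40.71].

none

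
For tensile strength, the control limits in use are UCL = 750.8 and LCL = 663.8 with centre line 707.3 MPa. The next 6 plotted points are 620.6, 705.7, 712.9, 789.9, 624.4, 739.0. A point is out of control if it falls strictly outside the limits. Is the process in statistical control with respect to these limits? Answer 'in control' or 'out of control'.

Compare each point to [663.8, 750.8]: sample 1 = 620.6 < LCL; sample 4 = 789.9 > UCL; sample 5 = 624.4 < LCL.

out of control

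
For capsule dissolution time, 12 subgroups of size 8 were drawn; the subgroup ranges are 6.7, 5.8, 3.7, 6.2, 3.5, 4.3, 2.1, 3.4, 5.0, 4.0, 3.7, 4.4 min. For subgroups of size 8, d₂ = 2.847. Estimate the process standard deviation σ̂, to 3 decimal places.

1.545

R̄ = (6.7 + 5.8 + 3.7 + 6.2 + 3.5 + 4.3 + 2.1 + 3.4 + 5.0 + 4.0 + 3.7 + 4.4) / 12 = 4.4000
σ̂ = R̄ / d₂ = 4.4000 / 2.847 = 1.5455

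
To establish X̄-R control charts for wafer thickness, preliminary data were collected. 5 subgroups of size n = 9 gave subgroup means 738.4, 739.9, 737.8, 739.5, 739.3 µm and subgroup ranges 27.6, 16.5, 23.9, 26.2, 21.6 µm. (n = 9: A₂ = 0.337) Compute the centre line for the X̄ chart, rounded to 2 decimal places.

X̄̄ = (738.4 + 739.9 + 737.8 + 739.5 + 739.3) / 5 = 3694.9000 / 5 = 738.9800
CL = X̄̄ = 738.9800

738.98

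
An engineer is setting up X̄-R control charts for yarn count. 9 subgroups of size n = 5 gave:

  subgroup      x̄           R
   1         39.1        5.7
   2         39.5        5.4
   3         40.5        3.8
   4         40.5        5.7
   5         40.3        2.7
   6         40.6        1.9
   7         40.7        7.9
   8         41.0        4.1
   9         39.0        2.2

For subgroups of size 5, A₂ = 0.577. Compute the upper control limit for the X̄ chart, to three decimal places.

X̄̄ = (39.1 + 39.5 + 40.5 + 40.5 + 40.3 + 40.6 + 40.7 + 41.0 + 39.0) / 9 = 361.2000 / 9 = 40.1333
R̄ = (5.7 + 5.4 + 3.8 + 5.7 + 2.7 + 1.9 + 7.9 + 4.1 + 2.2) / 9 = 39.4000 / 9 = 4.3778
UCL = X̄̄ + A₂·R̄ = 40.1333 + 0.577 × 4.3778 = 42.6593

42.659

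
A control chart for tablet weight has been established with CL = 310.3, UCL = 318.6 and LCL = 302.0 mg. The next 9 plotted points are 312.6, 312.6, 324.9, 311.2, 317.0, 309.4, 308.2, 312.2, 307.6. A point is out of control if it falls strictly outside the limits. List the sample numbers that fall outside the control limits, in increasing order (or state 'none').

3

Compare each point to [302.0, 318.6]: sample 3 = 324.9 > UCL.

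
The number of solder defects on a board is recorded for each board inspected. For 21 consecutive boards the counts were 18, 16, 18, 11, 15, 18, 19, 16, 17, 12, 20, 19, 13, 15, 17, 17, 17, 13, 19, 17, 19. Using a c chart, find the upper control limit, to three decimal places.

28.653

c̄ = (18 + 16 + 18 + 11 + 15 + 18 + 19 + 16 + 17 + 12 + 20 + 19 + 13 + 15 + 17 + 17 + 17 + 13 + 19 + 17 + 19) / 21 = 346 / 21 = 16.4762
UCL = c̄ + 3√c̄ = 16.4762 + 3 × √16.4762 = 16.4762 + 3 × 4.0591 = 28.6535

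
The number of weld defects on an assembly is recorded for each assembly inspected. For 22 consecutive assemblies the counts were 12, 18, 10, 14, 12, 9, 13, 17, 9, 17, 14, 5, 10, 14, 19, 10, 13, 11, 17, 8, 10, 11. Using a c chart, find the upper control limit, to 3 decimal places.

22.977

c̄ = (12 + 18 + 10 + 14 + 12 + 9 + 13 + 17 + 9 + 17 + 14 + 5 + 10 + 14 + 19 + 10 + 13 + 11 + 17 + 8 + 10 + 11) / 22 = 273 / 22 = 12.4091
UCL = c̄ + 3√c̄ = 12.4091 + 3 × √12.4091 = 12.4091 + 3 × 3.5227 = 22.9771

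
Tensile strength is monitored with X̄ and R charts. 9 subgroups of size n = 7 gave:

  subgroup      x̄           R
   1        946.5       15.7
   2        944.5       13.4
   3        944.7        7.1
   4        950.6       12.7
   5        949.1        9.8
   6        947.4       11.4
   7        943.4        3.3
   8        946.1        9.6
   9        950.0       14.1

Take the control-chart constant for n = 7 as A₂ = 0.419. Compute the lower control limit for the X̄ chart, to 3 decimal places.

X̄̄ = (946.5 + 944.5 + 944.7 + 950.6 + 949.1 + 947.4 + 943.4 + 946.1 + 950.0) / 9 = 8522.3000 / 9 = 946.9222
R̄ = (15.7 + 13.4 + 7.1 + 12.7 + 9.8 + 11.4 + 3.3 + 9.6 + 14.1) / 9 = 97.1000 / 9 = 10.7889
LCL = X̄̄ − A₂·R̄ = 946.9222 − 0.419 × 10.7889 = 942.4017

942.402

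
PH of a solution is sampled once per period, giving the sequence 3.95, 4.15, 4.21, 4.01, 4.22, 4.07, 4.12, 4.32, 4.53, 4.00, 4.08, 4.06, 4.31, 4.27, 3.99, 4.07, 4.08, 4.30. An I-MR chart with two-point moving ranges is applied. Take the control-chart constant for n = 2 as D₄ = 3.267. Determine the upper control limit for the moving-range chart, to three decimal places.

0.536

Moving ranges: 0.20, 0.06, 0.20, 0.21, 0.15, 0.05, 0.20, 0.21, 0.53, 0.08, 0.02, 0.25, 0.04, 0.28, 0.08, 0.01, 0.22; M̄R̄ = 2.7900 / 17 = 0.1641
UCL_MR = D₄·M̄R̄ = 3.267 × 0.1641 = 0.5362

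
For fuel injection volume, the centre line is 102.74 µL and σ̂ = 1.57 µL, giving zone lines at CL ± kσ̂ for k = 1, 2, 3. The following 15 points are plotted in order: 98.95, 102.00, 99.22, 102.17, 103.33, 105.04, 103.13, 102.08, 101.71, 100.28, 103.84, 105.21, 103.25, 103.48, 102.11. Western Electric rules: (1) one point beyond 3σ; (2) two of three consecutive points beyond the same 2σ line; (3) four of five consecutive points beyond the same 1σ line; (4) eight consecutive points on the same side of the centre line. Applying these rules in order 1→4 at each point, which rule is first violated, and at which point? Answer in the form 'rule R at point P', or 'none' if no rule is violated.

rule 2 at point 3

Zone of each point (C = within 1σ̂, B = 1σ̂–2σ̂, A = 2σ̂–3σ̂, * = beyond 3σ̂; sign = side of CL): 1:-A, 2:-C, 3:-A, 4:-C, 5:+C, 6:+B, 7:+C, 8:-C, 9:-C, 10:-B, 11:+C, 12:+B, 13:+C, 14:+C, 15:-C
Rule 2 (two of three consecutive points beyond the same 2σ limit) is satisfied at point 3.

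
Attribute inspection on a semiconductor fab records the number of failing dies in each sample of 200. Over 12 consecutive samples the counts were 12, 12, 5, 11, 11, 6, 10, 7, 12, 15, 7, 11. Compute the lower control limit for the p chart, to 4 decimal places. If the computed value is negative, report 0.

0.0035

p̄ = Σdᵢ / (k·n) = 119 / (12 × 200) = 0.04958
LCL = p̄ − 3·√(p̄(1−p̄)/n) = 0.04958 − 3 × 0.01535 = 0.00353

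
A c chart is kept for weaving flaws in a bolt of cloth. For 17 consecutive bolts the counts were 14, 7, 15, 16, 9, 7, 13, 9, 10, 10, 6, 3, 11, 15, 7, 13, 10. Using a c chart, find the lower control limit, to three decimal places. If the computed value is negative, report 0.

0.669

c̄ = (14 + 7 + 15 + 16 + 9 + 7 + 13 + 9 + 10 + 10 + 6 + 3 + 11 + 15 + 7 + 13 + 10) / 17 = 175 / 17 = 10.2941
LCL = c̄ − 3√c̄ = 10.2941 − 3 × 3.2084 = 0.6688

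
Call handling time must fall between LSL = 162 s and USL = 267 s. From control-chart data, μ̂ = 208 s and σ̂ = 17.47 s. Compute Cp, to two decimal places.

1.00

Cp = (USL − LSL) / (6σ̂) = (267 − 162) / (6 × 17.47) = 105.0000 / 104.8200 = 1.0017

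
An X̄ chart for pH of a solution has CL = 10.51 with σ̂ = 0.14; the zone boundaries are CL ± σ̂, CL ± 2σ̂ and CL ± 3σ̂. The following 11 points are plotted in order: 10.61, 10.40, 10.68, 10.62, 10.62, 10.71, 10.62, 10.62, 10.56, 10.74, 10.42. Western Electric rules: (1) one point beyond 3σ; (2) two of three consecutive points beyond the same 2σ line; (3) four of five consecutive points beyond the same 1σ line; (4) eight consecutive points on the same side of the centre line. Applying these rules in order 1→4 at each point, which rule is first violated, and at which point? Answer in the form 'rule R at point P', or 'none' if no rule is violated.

Zone of each point (C = within 1σ̂, B = 1σ̂–2σ̂, A = 2σ̂–3σ̂, * = beyond 3σ̂; sign = side of CL): 1:+C, 2:-C, 3:+B, 4:+C, 5:+C, 6:+B, 7:+C, 8:+C, 9:+C, 10:+B, 11:-C
Rule 4 (eight consecutive points on the same side of the centre line) is satisfied at point 10.

rule 4 at point 10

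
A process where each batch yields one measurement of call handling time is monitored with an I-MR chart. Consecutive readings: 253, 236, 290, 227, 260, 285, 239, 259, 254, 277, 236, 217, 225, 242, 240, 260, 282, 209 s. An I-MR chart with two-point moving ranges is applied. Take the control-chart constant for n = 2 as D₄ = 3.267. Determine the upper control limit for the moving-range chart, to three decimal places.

93.782

Moving ranges: 17, 54, 63, 33, 25, 46, 20, 5, 23, 41, 19, 8, 17, 2, 20, 22, 73; M̄R̄ = 488.0000 / 17 = 28.7059
UCL_MR = D₄·M̄R̄ = 3.267 × 28.7059 = 93.7821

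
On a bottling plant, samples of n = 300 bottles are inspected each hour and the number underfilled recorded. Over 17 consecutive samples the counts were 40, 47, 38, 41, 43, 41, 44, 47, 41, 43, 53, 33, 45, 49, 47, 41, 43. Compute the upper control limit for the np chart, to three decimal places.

p̄ = Σdᵢ / (k·n) = 736 / (17 × 300) = 0.14431
UCL = np̄ + 3·√(np̄(1−p̄)) = 43.2941 + 3 × √(43.2941×0.85569) = 43.2941 + 3 × 6.0866 = 61.5538

61.554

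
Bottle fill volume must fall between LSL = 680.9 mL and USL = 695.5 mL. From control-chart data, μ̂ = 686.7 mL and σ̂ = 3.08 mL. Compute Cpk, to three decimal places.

Cpu = (USL − μ̂) / (3σ̂) = (695.5 − 686.7) / (3 × 3.08) = 0.9524; Cpl = (μ̂ − LSL) / (3σ̂) = (686.7 − 680.9) / (3 × 3.08) = 0.6277; Cpk = min(Cpu, Cpl) = 0.6277

0.628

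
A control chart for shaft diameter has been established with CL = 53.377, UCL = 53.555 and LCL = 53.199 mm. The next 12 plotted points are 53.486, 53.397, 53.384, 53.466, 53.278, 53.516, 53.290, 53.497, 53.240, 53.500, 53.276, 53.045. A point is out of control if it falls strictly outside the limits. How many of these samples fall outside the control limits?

Compare each point to [53.199, 53.555]: sample 12 = 53.045 < LCL.

1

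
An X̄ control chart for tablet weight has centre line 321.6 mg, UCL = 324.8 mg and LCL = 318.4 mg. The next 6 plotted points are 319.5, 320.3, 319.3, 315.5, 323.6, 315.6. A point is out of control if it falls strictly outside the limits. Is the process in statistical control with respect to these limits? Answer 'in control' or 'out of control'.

out of control

Compare each point to [318.4, 324.8]: sample 4 = 315.5 < LCL; sample 6 = 315.6 < LCL.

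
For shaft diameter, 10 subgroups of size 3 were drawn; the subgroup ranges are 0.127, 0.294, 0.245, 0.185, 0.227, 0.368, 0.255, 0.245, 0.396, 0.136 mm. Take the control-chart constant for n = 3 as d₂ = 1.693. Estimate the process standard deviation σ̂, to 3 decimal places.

0.146

R̄ = (0.127 + 0.294 + 0.245 + 0.185 + 0.227 + 0.368 + 0.255 + 0.245 + 0.396 + 0.136) / 10 = 0.2478
σ̂ = R̄ / d₂ = 0.2478 / 1.693 = 0.1464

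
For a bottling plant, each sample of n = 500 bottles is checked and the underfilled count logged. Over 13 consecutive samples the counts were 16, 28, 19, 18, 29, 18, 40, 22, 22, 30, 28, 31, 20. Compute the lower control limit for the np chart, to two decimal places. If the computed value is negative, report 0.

10.16

p̄ = Σdᵢ / (k·n) = 321 / (13 × 500) = 0.04938
LCL = np̄ − 3·√(np̄(1−p̄)) = 24.6923 − 3 × 4.8449 = 10.1577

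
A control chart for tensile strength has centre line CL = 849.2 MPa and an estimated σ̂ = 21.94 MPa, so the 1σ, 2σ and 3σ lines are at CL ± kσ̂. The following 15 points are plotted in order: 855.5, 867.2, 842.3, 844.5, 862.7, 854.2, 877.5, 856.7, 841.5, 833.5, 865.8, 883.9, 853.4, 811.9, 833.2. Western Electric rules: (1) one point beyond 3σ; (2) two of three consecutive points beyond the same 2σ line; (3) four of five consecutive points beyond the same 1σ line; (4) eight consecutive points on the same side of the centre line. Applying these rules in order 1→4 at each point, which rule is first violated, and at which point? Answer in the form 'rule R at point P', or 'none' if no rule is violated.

none

Zone of each point (C = within 1σ̂, B = 1σ̂–2σ̂, A = 2σ̂–3σ̂, * = beyond 3σ̂; sign = side of CL): 1:+C, 2:+C, 3:-C, 4:-C, 5:+C, 6:+C, 7:+B, 8:+C, 9:-C, 10:-C, 11:+C, 12:+B, 13:+C, 14:-B, 15:-C
No rule fires across all 15 points.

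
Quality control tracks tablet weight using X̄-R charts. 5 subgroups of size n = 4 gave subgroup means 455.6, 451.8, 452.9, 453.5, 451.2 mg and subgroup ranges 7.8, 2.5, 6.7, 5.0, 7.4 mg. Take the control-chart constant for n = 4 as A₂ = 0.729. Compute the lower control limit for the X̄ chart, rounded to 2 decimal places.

448.71

X̄̄ = (455.6 + 451.8 + 452.9 + 453.5 + 451.2) / 5 = 2265.0000 / 5 = 453.0000
R̄ = (7.8 + 2.5 + 6.7 + 5.0 + 7.4) / 5 = 29.4000 / 5 = 5.8800
LCL = X̄̄ − A₂·R̄ = 453.0000 − 0.729 × 5.8800 = 448.7135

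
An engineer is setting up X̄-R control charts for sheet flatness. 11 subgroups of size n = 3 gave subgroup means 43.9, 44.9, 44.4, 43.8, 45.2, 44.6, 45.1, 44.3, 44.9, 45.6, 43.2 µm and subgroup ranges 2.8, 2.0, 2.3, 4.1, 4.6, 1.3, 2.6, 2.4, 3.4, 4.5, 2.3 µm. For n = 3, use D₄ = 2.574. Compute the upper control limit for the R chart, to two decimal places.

R̄ = (2.8 + 2.0 + 2.3 + 4.1 + 4.6 + 1.3 + 2.6 + 2.4 + 3.4 + 4.5 + 2.3) / 11 = 32.3000 / 11 = 2.9364
UCL_R = D₄·R̄ = 2.574 × 2.9364 = 7.5582

7.56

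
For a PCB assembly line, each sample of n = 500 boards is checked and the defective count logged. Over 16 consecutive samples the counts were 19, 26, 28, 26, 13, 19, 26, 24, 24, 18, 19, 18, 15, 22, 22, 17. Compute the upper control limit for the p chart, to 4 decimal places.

p̄ = Σdᵢ / (k·n) = 336 / (16 × 500) = 0.04200
UCL = p̄ + 3·√(p̄(1−p̄)/n) = 0.04200 + 3 × √(0.04200×0.95800/500) = 0.04200 + 3 × 0.00897 = 0.06891

0.0689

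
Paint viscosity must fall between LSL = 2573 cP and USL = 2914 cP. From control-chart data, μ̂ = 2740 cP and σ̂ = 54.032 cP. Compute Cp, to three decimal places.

Cp = (USL − LSL) / (6σ̂) = (2914 − 2573) / (6 × 54.032) = 341.0000 / 324.1920 = 1.0518

1.052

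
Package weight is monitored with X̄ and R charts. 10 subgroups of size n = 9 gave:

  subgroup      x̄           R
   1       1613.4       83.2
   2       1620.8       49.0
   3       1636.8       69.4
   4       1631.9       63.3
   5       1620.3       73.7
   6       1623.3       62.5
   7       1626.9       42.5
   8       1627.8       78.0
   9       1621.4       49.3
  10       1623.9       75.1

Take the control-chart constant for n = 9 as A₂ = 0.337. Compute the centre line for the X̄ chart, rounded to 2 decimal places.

1624.65

X̄̄ = (1613.4 + 1620.8 + 1636.8 + 1631.9 + 1620.3 + 1623.3 + 1626.9 + 1627.8 + 1621.4 + 1623.9) / 10 = 16246.5000 / 10 = 1624.6500
CL = X̄̄ = 1624.6500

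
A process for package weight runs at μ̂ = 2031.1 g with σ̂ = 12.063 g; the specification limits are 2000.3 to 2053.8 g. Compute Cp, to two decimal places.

0.74

Cp = (USL − LSL) / (6σ̂) = (2053.8 − 2000.3) / (6 × 12.063) = 53.5000 / 72.3780 = 0.7392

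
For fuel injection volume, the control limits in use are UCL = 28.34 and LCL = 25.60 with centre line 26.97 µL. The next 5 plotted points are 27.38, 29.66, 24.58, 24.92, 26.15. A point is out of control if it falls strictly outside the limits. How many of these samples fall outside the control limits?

3

Compare each point to [25.60, 28.34]: sample 2 = 29.66 > UCL; sample 3 = 24.58 < LCL; sample 4 = 24.92 < LCL.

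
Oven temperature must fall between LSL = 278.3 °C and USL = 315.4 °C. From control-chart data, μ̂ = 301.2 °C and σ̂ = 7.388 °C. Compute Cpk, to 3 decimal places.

0.641

Cpu = (USL − μ̂) / (3σ̂) = (315.4 − 301.2) / (3 × 7.388) = 0.6407; Cpl = (μ̂ − LSL) / (3σ̂) = (301.2 − 278.3) / (3 × 7.388) = 1.0332; Cpk = min(Cpu, Cpl) = 0.6407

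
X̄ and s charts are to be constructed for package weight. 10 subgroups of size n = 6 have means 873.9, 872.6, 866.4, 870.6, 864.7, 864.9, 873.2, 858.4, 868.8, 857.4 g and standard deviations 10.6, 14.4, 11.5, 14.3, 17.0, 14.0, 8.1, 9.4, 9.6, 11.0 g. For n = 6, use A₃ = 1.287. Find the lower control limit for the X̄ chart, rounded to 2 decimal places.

851.66

X̄̄ = (873.9 + 872.6 + 866.4 + 870.6 + 864.7 + 864.9 + 873.2 + 858.4 + 868.8 + 857.4) / 10 = 867.0900
s̄ = (10.6 + 14.4 + 11.5 + 14.3 + 17.0 + 14.0 + 8.1 + 9.4 + 9.6 + 11.0) / 10 = 11.9900
LCL = X̄̄ − A₃·s̄ = 867.0900 − 1.287 × 11.9900 = 851.6589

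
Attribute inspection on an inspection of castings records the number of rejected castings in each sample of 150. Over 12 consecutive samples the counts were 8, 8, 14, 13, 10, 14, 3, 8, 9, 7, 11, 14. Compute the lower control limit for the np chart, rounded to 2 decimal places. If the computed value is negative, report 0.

p̄ = Σdᵢ / (k·n) = 119 / (12 × 150) = 0.06611
LCL = np̄ − 3·√(np̄(1−p̄)) = 9.9167 − 3 × 3.0432 = 0.7871

0.79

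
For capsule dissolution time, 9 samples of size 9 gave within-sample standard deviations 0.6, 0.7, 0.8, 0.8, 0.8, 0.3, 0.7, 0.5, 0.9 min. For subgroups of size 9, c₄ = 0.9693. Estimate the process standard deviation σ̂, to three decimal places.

0.699

s̄ = (0.6 + 0.7 + 0.8 + 0.8 + 0.8 + 0.3 + 0.7 + 0.5 + 0.9) / 9 = 0.6778
σ̂ = s̄ / c₄ = 0.6778 / 0.9693 = 0.6992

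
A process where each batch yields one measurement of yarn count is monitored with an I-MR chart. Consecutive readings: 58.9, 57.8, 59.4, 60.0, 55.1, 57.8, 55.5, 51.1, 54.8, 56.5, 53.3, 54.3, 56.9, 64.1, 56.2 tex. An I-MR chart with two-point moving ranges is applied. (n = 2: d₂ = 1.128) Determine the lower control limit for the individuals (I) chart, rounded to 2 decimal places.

48.25

X̄ = (58.9 + 57.8 + 59.4 + 60.0 + 55.1 + 57.8 + 55.5 + 51.1 + 54.8 + 56.5 + 53.3 + 54.3 + 56.9 + 64.1 + 56.2) / 15 = 56.7800
Moving ranges: 1.1, 1.6, 0.6, 4.9, 2.7, 2.3, 4.4, 3.7, 1.7, 3.2, 1.0, 2.6, 7.2, 7.9; M̄R̄ = 44.9000 / 14 = 3.2071
LCL = X̄ − 3·M̄R̄/d₂ = 56.7800 − 3 × 3.2071 / 1.128 = 48.2504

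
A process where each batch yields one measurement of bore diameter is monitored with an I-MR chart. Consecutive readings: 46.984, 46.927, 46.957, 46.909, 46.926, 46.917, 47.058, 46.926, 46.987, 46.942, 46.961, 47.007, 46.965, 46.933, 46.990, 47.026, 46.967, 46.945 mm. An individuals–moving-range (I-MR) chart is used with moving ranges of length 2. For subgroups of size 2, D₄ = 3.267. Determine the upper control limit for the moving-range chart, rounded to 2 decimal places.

Moving ranges: 0.057, 0.030, 0.048, 0.017, 0.009, 0.141, 0.132, 0.061, 0.045, 0.019, 0.046, 0.042, 0.032, 0.057, 0.036, 0.059, 0.022; M̄R̄ = 0.8530 / 17 = 0.0502
UCL_MR = D₄·M̄R̄ = 3.267 × 0.0502 = 0.1639

0.16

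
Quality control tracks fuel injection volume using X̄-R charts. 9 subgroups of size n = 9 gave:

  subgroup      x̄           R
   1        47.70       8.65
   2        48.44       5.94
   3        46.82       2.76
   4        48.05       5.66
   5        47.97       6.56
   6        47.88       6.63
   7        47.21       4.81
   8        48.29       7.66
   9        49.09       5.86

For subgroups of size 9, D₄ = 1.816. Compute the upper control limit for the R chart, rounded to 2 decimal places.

R̄ = (8.65 + 5.94 + 2.76 + 5.66 + 6.56 + 6.63 + 4.81 + 7.66 + 5.86) / 9 = 54.5300 / 9 = 6.0589
UCL_R = D₄·R̄ = 1.816 × 6.0589 = 11.0029

11.00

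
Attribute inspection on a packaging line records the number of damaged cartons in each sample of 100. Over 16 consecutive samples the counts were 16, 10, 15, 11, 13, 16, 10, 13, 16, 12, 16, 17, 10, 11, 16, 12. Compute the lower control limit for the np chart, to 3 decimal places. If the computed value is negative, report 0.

p̄ = Σdᵢ / (k·n) = 214 / (16 × 100) = 0.13375
LCL = np̄ − 3·√(np̄(1−p̄)) = 13.3750 − 3 × 3.4038 = 3.1635

3.163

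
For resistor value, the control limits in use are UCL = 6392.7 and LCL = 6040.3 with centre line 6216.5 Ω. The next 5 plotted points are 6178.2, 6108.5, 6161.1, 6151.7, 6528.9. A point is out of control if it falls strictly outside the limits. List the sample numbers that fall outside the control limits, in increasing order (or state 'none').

Compare each point to [6040.3, 6392.7]: sample 5 = 6528.9 > UCL.

5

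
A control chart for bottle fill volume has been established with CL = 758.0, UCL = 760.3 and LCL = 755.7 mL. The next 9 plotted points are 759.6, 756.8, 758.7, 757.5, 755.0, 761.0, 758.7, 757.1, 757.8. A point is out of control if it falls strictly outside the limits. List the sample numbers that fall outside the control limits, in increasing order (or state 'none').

Compare each point to [755.7, 760.3]: sample 5 = 755.0 < LCL; sample 6 = 761.0 > UCL.

5, 6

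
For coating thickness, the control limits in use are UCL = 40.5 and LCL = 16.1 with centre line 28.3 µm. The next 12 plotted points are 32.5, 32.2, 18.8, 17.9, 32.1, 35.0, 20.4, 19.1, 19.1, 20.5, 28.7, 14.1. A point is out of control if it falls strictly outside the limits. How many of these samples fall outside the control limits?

Compare each point to [16.1, 40.5]: sample 12 = 14.1 < LCL.

1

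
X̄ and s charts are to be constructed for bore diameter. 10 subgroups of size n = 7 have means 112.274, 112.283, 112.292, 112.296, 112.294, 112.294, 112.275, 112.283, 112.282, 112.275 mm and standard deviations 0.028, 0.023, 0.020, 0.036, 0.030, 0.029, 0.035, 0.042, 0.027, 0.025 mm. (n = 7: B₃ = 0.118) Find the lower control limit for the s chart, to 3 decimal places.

s̄ = (0.028 + 0.023 + 0.020 + 0.036 + 0.030 + 0.029 + 0.035 + 0.042 + 0.027 + 0.025) / 10 = 0.0295
LCL_s = B₃·s̄ = 0.118 × 0.0295 = 0.0035

0.003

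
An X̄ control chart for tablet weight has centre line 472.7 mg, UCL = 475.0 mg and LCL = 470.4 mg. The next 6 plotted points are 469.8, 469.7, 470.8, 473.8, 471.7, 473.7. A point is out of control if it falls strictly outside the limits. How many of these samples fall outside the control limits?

Compare each point to [470.4, 475.0]: sample 1 = 469.8 < LCL; sample 2 = 469.7 < LCL.

2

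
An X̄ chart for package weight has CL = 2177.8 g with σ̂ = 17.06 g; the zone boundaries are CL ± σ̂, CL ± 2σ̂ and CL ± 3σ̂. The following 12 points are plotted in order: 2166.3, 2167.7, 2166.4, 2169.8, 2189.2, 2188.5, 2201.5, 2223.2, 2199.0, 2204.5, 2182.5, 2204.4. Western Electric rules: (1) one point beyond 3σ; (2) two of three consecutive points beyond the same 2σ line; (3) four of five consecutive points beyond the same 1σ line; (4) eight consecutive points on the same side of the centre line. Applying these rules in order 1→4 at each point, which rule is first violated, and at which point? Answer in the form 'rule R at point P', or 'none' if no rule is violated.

rule 3 at point 10

Zone of each point (C = within 1σ̂, B = 1σ̂–2σ̂, A = 2σ̂–3σ̂, * = beyond 3σ̂; sign = side of CL): 1:-C, 2:-C, 3:-C, 4:-C, 5:+C, 6:+C, 7:+B, 8:+A, 9:+B, 10:+B, 11:+C, 12:+B
Rule 3 (four of five consecutive points beyond the same 1σ limit) is satisfied at point 10.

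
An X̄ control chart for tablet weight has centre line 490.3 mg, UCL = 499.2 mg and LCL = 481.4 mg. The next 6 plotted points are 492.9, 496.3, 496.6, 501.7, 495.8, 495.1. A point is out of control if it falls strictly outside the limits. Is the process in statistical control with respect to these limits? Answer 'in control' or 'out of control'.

out of control

Compare each point to [481.4, 499.2]: sample 4 = 501.7 > UCL.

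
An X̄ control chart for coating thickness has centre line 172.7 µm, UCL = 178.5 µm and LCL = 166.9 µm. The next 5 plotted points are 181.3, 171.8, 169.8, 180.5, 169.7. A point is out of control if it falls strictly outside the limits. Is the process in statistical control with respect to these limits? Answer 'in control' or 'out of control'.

Compare each point to [166.9, 178.5]: sample 1 = 181.3 > UCL; sample 4 = 180.5 > UCL.

out of control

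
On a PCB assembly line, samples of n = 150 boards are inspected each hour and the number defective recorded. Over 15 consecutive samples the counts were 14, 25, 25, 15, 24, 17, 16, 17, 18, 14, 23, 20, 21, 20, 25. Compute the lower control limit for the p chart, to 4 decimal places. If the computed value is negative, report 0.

0.0481

p̄ = Σdᵢ / (k·n) = 294 / (15 × 150) = 0.13067
LCL = p̄ − 3·√(p̄(1−p̄)/n) = 0.13067 − 3 × 0.02752 = 0.04811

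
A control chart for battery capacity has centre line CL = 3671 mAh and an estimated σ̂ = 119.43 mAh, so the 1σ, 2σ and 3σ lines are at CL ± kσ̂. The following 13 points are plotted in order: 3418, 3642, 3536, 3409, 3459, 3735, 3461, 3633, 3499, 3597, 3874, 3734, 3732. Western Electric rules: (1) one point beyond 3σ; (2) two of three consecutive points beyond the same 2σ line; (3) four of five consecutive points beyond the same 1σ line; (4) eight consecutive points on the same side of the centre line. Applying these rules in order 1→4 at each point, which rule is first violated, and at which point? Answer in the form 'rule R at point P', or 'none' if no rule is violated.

Zone of each point (C = within 1σ̂, B = 1σ̂–2σ̂, A = 2σ̂–3σ̂, * = beyond 3σ̂; sign = side of CL): 1:-A, 2:-C, 3:-B, 4:-A, 5:-B, 6:+C, 7:-B, 8:-C, 9:-B, 10:-C, 11:+B, 12:+C, 13:+C
Rule 3 (four of five consecutive points beyond the same 1σ limit) is satisfied at point 5.

rule 3 at point 5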